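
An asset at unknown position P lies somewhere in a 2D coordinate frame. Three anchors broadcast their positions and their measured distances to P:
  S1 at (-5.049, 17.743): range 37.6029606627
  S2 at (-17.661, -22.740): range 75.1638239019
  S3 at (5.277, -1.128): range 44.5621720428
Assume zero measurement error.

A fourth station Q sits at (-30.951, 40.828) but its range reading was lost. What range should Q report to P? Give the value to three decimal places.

57.668

eq1: (x + 5.049)² + (y − 17.743)² = 37.6029606627²
eq2: (x + 17.661)² + (y + 22.740)² = 75.1638239019²
eq3: (x − 5.277)² + (y + 1.128)² = 44.5621720428²
eq3−eq1, eq3−eq2 (x²,y² cancel):
  -20.652·x + 37.742·y = 882.991864
  -45.876·x − 43.224·y = -2863.913838
det = -20.652·-43.224 − 37.742·-45.876 = 2624.114040
x = (882.991864·-43.224 − 37.742·-2863.913838) / 2624.114040 = 26.646478
y = (-20.652·-2863.913838 − 882.991864·-45.876) / 2624.114040 = 37.976125
|P − Q| = √((26.646478 − -30.951)² + (37.976125 − 40.828)²) = 57.668038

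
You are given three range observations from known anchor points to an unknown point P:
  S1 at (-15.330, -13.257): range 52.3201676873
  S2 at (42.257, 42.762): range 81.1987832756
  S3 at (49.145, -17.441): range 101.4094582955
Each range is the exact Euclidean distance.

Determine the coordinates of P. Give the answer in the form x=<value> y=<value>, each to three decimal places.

eq1: (x + 15.330)² + (y + 13.257)² = 52.3201676873²
eq2: (x − 42.257)² + (y − 42.762)² = 81.1987832756²
eq3: (x − 49.145)² + (y + 17.441)² = 101.4094582955²
eq1−eq2, eq1−eq3 (x²,y² cancel):
  115.174·x + 112.038·y = -652.356715
  128.950·x − 8.368·y = -5237.815728
det = 115.174·-8.368 − 112.038·128.950 = -15411.076132
x = (-652.356715·-8.368 − 112.038·-5237.815728) / -15411.076132 = -38.432963
y = (115.174·-5237.815728 − -652.356715·128.950) / -15411.076132 = 33.686083

x=-38.433 y=33.686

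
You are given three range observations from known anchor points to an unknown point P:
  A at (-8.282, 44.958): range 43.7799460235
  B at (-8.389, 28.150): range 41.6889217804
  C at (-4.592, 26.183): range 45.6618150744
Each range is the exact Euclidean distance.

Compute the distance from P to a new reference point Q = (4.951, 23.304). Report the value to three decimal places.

eq1: (x + 8.282)² + (y − 44.958)² = 43.7799460235²
eq2: (x + 8.389)² + (y − 28.150)² = 41.6889217804²
eq3: (x + 4.592)² + (y − 26.183)² = 45.6618150744²
eq2−eq1, eq2−eq3 (x²,y² cancel):
  0.214·x + 33.616·y = 1048.297992
  7.594·x − 3.934·y = -503.197025
det = 0.214·-3.934 − 33.616·7.594 = -256.121780
x = (1048.297992·-3.934 − 33.616·-503.197025) / -256.121780 = -49.942909
y = (0.214·-503.197025 − 1048.297992·7.594) / -256.121780 = 31.502433
|P − Q| = √((-49.942909 − 4.951)² + (31.502433 − 23.304)²) = 55.502753

55.503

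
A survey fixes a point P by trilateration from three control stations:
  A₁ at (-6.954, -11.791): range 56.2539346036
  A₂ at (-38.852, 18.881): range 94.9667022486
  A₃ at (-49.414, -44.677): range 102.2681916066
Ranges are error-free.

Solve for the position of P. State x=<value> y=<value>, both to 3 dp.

eq1: (x + 6.954)² + (y + 11.791)² = 56.2539346036²
eq2: (x + 38.852)² + (y − 18.881)² = 94.9667022486²
eq3: (x + 49.414)² + (y + 44.677)² = 102.2681916066²
eq3−eq1, eq3−eq2 (x²,y² cancel):
  84.920·x + 65.772·y = 3043.885928
  21.124·x + 127.116·y = -1131.699181
det = 84.920·127.116 − 65.772·21.124 = 9405.322992
x = (3043.885928·127.116 − 65.772·-1131.699181) / 9405.322992 = 49.053150
y = (84.920·-1131.699181 − 3043.885928·21.124) / 9405.322992 = -17.054485

x=49.053 y=-17.054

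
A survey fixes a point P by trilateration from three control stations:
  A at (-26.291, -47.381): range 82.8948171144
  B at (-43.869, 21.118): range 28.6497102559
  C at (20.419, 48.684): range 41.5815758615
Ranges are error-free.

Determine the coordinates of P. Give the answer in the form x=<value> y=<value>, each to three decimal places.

eq1: (x + 26.291)² + (y + 47.381)² = 82.8948171144²
eq2: (x + 43.869)² + (y − 21.118)² = 28.6497102559²
eq3: (x − 20.419)² + (y − 48.684)² = 41.5815758615²
eq1−eq2, eq1−eq3 (x²,y² cancel):
  -35.156·x + 136.998·y = 5485.028050
  93.420·x + 192.130·y = 4993.414828
det = -35.156·192.130 − 136.998·93.420 = -19552.875440
x = (5485.028050·192.130 − 136.998·4993.414828) / -19552.875440 = -18.910293
y = (-35.156·4993.414828 − 5485.028050·93.420) / -19552.875440 = 35.184585

x=-18.910 y=35.185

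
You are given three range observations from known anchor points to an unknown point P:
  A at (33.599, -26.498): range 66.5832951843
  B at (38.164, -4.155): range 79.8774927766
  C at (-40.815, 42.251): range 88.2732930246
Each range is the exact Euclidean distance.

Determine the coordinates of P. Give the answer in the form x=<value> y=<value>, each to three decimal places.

eq1: (x − 33.599)² + (y + 26.498)² = 66.5832951843²
eq2: (x − 38.164)² + (y + 4.155)² = 79.8774927766²
eq3: (x + 40.815)² + (y − 42.251)² = 88.2732930246²
eq1−eq2, eq1−eq3 (x²,y² cancel):
  9.130·x + 44.686·y = -2304.360539
  -148.828·x + 137.498·y = -1738.864643
det = 9.130·137.498 − 44.686·-148.828 = 7905.884748
x = (-2304.360539·137.498 − 44.686·-1738.864643) / 7905.884748 = -30.248614
y = (9.130·-1738.864643 − -2304.360539·-148.828) / 7905.884748 = -45.387609

x=-30.249 y=-45.388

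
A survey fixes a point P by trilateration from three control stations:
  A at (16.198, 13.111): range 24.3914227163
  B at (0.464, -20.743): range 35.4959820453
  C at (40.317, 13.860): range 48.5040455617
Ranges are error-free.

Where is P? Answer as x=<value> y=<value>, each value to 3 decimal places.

eq1: (x − 16.198)² + (y − 13.111)² = 24.3914227163²
eq2: (x − 0.464)² + (y + 20.743)² = 35.4959820453²
eq3: (x − 40.317)² + (y − 13.860)² = 48.5040455617²
eq3−eq1, eq3−eq2 (x²,y² cancel):
  -48.238·x − 1.498·y = 374.414370
  -79.706·x − 69.206·y = -294.395050
det = -48.238·-69.206 − -1.498·-79.706 = 3218.959440
x = (374.414370·-69.206 − -1.498·-294.395050) / 3218.959440 = -8.186722
y = (-48.238·-294.395050 − 374.414370·-79.706) / 3218.959440 = 13.682714

x=-8.187 y=13.683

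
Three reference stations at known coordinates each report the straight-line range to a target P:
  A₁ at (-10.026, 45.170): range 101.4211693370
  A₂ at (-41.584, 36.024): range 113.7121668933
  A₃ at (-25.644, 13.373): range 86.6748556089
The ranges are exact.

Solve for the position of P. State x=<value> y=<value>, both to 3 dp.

x=40.286 y=-42.892

eq1: (x + 10.026)² + (y − 45.170)² = 101.4211693370²
eq2: (x + 41.584)² + (y − 36.024)² = 113.7121668933²
eq3: (x + 25.644)² + (y − 13.373)² = 86.6748556089²
eq1−eq2, eq1−eq3 (x²,y² cancel):
  -63.116·x − 18.292·y = -1758.095254
  -31.236·x − 63.594·y = 1469.325284
det = -63.116·-63.594 − -18.292·-31.236 = 3442.429992
x = (-1758.095254·-63.594 − -18.292·1469.325284) / 3442.429992 = 40.285847
y = (-63.116·1469.325284 − -1758.095254·-31.236) / 3442.429992 = -42.892317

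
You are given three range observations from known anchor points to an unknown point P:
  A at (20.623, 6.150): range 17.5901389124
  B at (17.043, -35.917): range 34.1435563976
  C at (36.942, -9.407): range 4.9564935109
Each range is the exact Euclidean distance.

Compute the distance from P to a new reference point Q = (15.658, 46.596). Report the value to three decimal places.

eq1: (x − 20.623)² + (y − 6.150)² = 17.5901389124²
eq2: (x − 17.043)² + (y + 35.917)² = 34.1435563976²
eq3: (x − 36.942)² + (y + 9.407)² = 4.9564935109²
eq3−eq1, eq3−eq2 (x²,y² cancel):
  -32.638·x + 31.114·y = -1274.918543
  -39.798·x − 53.020·y = -1013.923891
det = -32.638·-53.020 − 31.114·-39.798 = 2968.741732
x = (-1274.918543·-53.020 − 31.114·-1013.923891) / 2968.741732 = 33.395768
y = (-32.638·-1013.923891 − -1274.918543·-39.798) / 2968.741732 = -5.944188
|P − Q| = √((33.395768 − 15.658)² + (-5.944188 − 46.596)²) = 55.453582

55.454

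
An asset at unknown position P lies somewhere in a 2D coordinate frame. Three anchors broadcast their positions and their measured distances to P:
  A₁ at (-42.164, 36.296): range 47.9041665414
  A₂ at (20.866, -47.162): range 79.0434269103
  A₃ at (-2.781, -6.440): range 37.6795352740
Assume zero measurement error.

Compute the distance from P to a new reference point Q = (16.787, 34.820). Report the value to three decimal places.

12.262

eq1: (x + 42.164)² + (y − 36.296)² = 47.9041665414²
eq2: (x − 20.866)² + (y + 47.162)² = 79.0434269103²
eq3: (x + 2.781)² + (y + 6.440)² = 37.6795352740²
eq1−eq2, eq1−eq3 (x²,y² cancel):
  126.060·x − 166.916·y = -4388.612478
  78.766·x − 85.472·y = -2170.933157
det = 126.060·-85.472 − -166.916·78.766 = 2372.705336
x = (-4388.612478·-85.472 − -166.916·-2170.933157) / 2372.705336 = 5.369401
y = (126.060·-2170.933157 − -4388.612478·78.766) / 2372.705336 = 30.347475
|P − Q| = √((5.369401 − 16.787)² + (30.347475 − 34.820)²) = 12.262342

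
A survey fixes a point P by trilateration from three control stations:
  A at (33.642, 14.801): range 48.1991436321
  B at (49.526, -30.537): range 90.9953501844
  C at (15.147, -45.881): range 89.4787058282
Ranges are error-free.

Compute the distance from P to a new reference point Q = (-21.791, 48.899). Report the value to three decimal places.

eq1: (x − 33.642)² + (y − 14.801)² = 48.1991436321²
eq2: (x − 49.526)² + (y + 30.537)² = 90.9953501844²
eq3: (x − 15.147)² + (y + 45.881)² = 89.4787058282²
eq1−eq3, eq1−eq2 (x²,y² cancel):
  -36.990·x − 121.364·y = -4699.637345
  31.768·x − 90.676·y = -3922.517028
det = -36.990·-90.676 − -121.364·31.768 = 7209.596792
x = (-4699.637345·-90.676 − -121.364·-3922.517028) / 7209.596792 = -6.922445
y = (-36.990·-3922.517028 − -4699.637345·31.768) / 7209.596792 = 40.833349
|P − Q| = √((-6.922445 − -21.791)² + (40.833349 − 48.899)²) = 16.915337

16.915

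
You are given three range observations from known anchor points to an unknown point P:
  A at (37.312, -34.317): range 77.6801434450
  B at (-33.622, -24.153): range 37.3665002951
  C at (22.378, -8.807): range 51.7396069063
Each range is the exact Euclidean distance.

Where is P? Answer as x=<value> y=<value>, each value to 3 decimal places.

eq1: (x − 37.312)² + (y + 34.317)² = 77.6801434450²
eq2: (x + 33.622)² + (y + 24.153)² = 37.3665002951²
eq3: (x − 22.378)² + (y + 8.807)² = 51.7396069063²
eq2−eq1, eq2−eq3 (x²,y² cancel):
  141.868·x − 20.328·y = -3781.913801
  112.000·x + 30.692·y = -2416.199739
det = 141.868·30.692 − -20.328·112.000 = 6630.948656
x = (-3781.913801·30.692 − -20.328·-2416.199739) / 6630.948656 = -24.912123
y = (141.868·-2416.199739 − -3781.913801·112.000) / 6630.948656 = 12.184218

x=-24.912 y=12.184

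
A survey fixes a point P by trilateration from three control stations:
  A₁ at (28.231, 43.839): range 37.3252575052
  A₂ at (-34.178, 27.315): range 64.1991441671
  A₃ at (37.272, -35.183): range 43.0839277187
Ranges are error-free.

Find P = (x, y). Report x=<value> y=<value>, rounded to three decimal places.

eq1: (x − 28.231)² + (y − 43.839)² = 37.3252575052²
eq2: (x + 34.178)² + (y − 27.315)² = 64.1991441671²
eq3: (x − 37.272)² + (y + 35.183)² = 43.0839277187²
eq3−eq2, eq3−eq1 (x²,y² cancel):
  -142.900·x + 124.996·y = -2978.105848
  -18.082·x + 158.044·y = 554.851789
det = -142.900·158.044 − 124.996·-18.082 = -20324.309928
x = (-2978.105848·158.044 − 124.996·554.851789) / -20324.309928 = 26.570448
y = (-142.900·554.851789 − -2978.105848·-18.082) / -20324.309928 = 6.550699

x=26.570 y=6.551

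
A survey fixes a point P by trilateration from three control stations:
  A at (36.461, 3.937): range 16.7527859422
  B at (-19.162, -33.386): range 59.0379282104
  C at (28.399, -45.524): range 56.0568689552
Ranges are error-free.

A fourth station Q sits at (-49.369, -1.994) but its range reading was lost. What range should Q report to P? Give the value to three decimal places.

71.242

eq1: (x − 36.461)² + (y − 3.937)² = 16.7527859422²
eq2: (x + 19.162)² + (y + 33.386)² = 59.0379282104²
eq3: (x − 28.399)² + (y + 45.524)² = 56.0568689552²
eq2−eq1, eq2−eq3 (x²,y² cancel):
  111.246·x + 74.646·y = 3067.918381
  95.122·x − 24.276·y = 1740.234947
det = 111.246·-24.276 − 74.646·95.122 = -9801.084708
x = (3067.918381·-24.276 − 74.646·1740.234947) / -9801.084708 = 20.852627
y = (111.246·1740.234947 − 3067.918381·95.122) / -9801.084708 = 10.022600
|P − Q| = √((20.852627 − -49.369)² + (10.022600 − -1.994)²) = 71.242372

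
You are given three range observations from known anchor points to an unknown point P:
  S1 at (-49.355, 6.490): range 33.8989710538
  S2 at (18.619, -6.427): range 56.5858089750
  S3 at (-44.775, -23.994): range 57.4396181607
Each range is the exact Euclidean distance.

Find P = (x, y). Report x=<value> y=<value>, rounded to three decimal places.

eq1: (x + 49.355)² + (y − 6.490)² = 33.8989710538²
eq2: (x − 18.619)² + (y + 6.427)² = 56.5858089750²
eq3: (x + 44.775)² + (y + 23.994)² = 57.4396181607²
eq3−eq2, eq3−eq1 (x²,y² cancel):
  126.788·x + 35.134·y = -2095.183214
  -9.160·x + 60.968·y = 2047.692960
det = 126.788·60.968 − 35.134·-9.160 = 8051.838224
x = (-2095.183214·60.968 − 35.134·2047.692960) / 8051.838224 = -24.799651
y = (126.788·2047.692960 − -2095.183214·-9.160) / 8051.838224 = 29.860388

x=-24.800 y=29.860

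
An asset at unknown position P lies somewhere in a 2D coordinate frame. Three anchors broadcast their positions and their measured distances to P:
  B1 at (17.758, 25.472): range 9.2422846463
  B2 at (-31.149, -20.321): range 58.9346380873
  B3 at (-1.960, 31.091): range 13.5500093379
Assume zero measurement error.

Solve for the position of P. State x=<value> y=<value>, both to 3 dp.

eq1: (x − 17.758)² + (y − 25.472)² = 9.2422846463²
eq2: (x + 31.149)² + (y + 20.321)² = 58.9346380873²
eq3: (x + 1.960)² + (y − 31.091)² = 13.5500093379²
eq2−eq3, eq2−eq1 (x²,y² cancel):
  58.378·x + 102.824·y = 2876.977452
  97.814·x + 91.586·y = 2968.837847
det = 58.378·91.586 − 102.824·97.814 = -4711.019228
x = (2876.977452·91.586 − 102.824·2968.837847) / -4711.019228 = 8.867917
y = (58.378·2968.837847 − 2876.977452·97.814) / -4711.019228 = 22.944898

x=8.868 y=22.945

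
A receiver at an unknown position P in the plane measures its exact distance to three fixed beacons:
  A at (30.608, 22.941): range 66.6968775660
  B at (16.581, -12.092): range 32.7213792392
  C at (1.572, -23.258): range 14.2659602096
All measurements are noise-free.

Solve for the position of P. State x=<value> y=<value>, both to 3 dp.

eq1: (x − 30.608)² + (y − 22.941)² = 66.6968775660²
eq2: (x − 16.581)² + (y + 12.092)² = 32.7213792392²
eq3: (x − 1.572)² + (y + 23.258)² = 14.2659602096²
eq2−eq3, eq2−eq1 (x²,y² cancel):
  -30.018·x − 22.332·y = 989.430762
  28.054·x + 70.066·y = -2335.791698
det = -30.018·70.066 − -22.332·28.054 = -1476.739260
x = (989.430762·70.066 − -22.332·-2335.791698) / -1476.739260 = -11.621927
y = (-30.018·-2335.791698 − 989.430762·28.054) / -1476.739260 = -28.683672

x=-11.622 y=-28.684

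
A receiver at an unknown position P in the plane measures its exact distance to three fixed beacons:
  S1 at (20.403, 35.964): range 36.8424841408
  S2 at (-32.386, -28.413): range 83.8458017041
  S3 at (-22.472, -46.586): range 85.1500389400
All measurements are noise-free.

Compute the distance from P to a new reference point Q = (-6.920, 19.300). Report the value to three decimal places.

51.833

eq1: (x − 20.403)² + (y − 35.964)² = 36.8424841408²
eq2: (x + 32.386)² + (y + 28.413)² = 83.8458017041²
eq3: (x + 22.472)² + (y + 46.586)² = 85.1500389400²
eq3−eq2, eq3−eq1 (x²,y² cancel):
  -19.828·x + 36.346·y = -598.683947
  85.750·x + 165.100·y = 4927.606019
det = -19.828·165.100 − 36.346·85.750 = -6390.272300
x = (-598.683947·165.100 − 36.346·4927.606019) / -6390.272300 = 43.494467
y = (-19.828·4927.606019 − -598.683947·85.750) / -6390.272300 = 7.255939
|P − Q| = √((43.494467 − -6.920)² + (7.255939 − 19.300)²) = 51.833174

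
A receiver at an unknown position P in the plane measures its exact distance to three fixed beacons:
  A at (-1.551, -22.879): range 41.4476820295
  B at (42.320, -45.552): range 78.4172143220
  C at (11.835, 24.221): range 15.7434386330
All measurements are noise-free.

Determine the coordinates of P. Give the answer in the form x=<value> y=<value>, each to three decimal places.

eq1: (x + 1.551)² + (y + 22.879)² = 41.4476820295²
eq2: (x − 42.320)² + (y + 45.552)² = 78.4172143220²
eq3: (x − 11.835)² + (y − 24.221)² = 15.7434386330²
eq2−eq3, eq2−eq1 (x²,y² cancel):
  -60.970·x + 139.546·y = 2762.160604
  -87.742·x + 45.346·y = 1091.236294
det = -60.970·45.346 − 139.546·-87.742 = 9479.299512
x = (2762.160604·45.346 − 139.546·1091.236294) / 9479.299512 = -2.850920
y = (-60.970·1091.236294 − 2762.160604·-87.742) / 9479.299512 = 18.548292

x=-2.851 y=18.548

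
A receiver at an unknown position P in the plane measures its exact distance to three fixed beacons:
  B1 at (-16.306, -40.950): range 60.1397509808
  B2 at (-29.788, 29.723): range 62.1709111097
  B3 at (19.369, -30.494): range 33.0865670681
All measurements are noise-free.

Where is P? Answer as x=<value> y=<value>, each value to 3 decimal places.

eq1: (x + 16.306)² + (y + 40.950)² = 60.1397509808²
eq2: (x + 29.788)² + (y − 29.723)² = 62.1709111097²
eq3: (x − 19.369)² + (y + 30.494)² = 33.0865670681²
eq3−eq2, eq3−eq1 (x²,y² cancel):
  -98.314·x + 120.434·y = -2304.761792
  -71.350·x − 20.912·y = -1884.322789
det = -98.314·-20.912 − 120.434·-71.350 = 10648.908268
x = (-2304.761792·-20.912 − 120.434·-1884.322789) / 10648.908268 = 25.836800
y = (-98.314·-1884.322789 − -2304.761792·-71.350) / 10648.908268 = 1.954243

x=25.837 y=1.954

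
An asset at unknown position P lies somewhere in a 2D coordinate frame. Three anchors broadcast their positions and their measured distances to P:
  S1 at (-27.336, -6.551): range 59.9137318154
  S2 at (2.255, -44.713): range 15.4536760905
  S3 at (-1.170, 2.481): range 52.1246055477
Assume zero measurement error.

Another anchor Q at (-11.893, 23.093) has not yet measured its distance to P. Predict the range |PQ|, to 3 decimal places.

75.261

eq1: (x + 27.336)² + (y + 6.551)² = 59.9137318154²
eq2: (x − 2.255)² + (y + 44.713)² = 15.4536760905²
eq3: (x + 1.170)² + (y − 2.481)² = 52.1246055477²
eq1−eq2, eq1−eq3 (x²,y² cancel):
  59.182·x − 76.324·y = 4565.004052
  52.332·x + 18.064·y = 90.032521
det = 59.182·18.064 − -76.324·52.332 = 5063.251216
x = (4565.004052·18.064 − -76.324·90.032521) / 5063.251216 = 17.643579
y = (59.182·90.032521 − 4565.004052·52.332) / 5063.251216 = -46.129942
|P − Q| = √((17.643579 − -11.893)² + (-46.129942 − 23.093)²) = 75.261048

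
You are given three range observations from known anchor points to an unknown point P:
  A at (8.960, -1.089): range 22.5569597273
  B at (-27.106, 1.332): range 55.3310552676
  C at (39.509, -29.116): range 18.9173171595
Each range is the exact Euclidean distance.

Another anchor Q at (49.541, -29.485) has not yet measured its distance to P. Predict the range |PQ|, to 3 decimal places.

eq1: (x − 8.960)² + (y + 1.089)² = 22.5569597273²
eq2: (x + 27.106)² + (y − 1.332)² = 55.3310552676²
eq3: (x − 39.509)² + (y + 29.116)² = 18.9173171595²
eq3−eq1, eq3−eq2 (x²,y² cancel):
  -61.098·x + 56.054·y = -2478.186560
  -133.230·x + 60.896·y = -4375.853866
det = -61.098·60.896 − 56.054·-133.230 = 3747.450612
x = (-2478.186560·60.896 − 56.054·-4375.853866) / 3747.450612 = 25.183111
y = (-61.098·-4375.853866 − -2478.186560·-133.230) / 3747.450612 = -16.761495
|P − Q| = √((25.183111 − 49.541)² + (-16.761495 − -29.485)²) = 27.480799

27.481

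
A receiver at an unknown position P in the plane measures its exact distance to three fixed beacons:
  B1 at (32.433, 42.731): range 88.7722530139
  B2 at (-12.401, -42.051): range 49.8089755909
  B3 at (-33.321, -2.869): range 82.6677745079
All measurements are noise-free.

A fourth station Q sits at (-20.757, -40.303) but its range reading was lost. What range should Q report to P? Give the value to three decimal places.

58.286

eq1: (x − 32.433)² + (y − 42.731)² = 88.7722530139²
eq2: (x + 12.401)² + (y + 42.051)² = 49.8089755909²
eq3: (x + 33.321)² + (y + 2.869)² = 82.6677745079²
eq2−eq3, eq2−eq1 (x²,y² cancel):
  -41.840·x + 78.364·y = -5156.578093
  89.668·x + 169.564·y = -4443.812408
det = -41.840·169.564 − 78.364·89.668 = -14121.300912
x = (-5156.578093·169.564 − 78.364·-4443.812408) / -14121.300912 = 37.258259
y = (-41.840·-4443.812408 − -5156.578093·89.668) / -14121.300912 = -45.910016
|P − Q| = √((37.258259 − -20.757)² + (-45.910016 − -40.303)²) = 58.285581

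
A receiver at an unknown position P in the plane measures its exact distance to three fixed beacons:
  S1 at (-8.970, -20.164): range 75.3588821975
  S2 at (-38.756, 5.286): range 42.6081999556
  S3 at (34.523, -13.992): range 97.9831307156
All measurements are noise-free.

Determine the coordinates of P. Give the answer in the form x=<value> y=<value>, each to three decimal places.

eq1: (x + 8.970)² + (y + 20.164)² = 75.3588821975²
eq2: (x + 38.756)² + (y − 5.286)² = 42.6081999556²
eq3: (x − 34.523)² + (y + 13.992)² = 97.9831307156²
eq3−eq2, eq3−eq1 (x²,y² cancel):
  -146.558·x + 38.556·y = 7927.590940
  -86.986·x − 12.344·y = 3021.166982
det = -146.558·-12.344 − 38.556·-86.986 = 5162.944168
x = (7927.590940·-12.344 − 38.556·3021.166982) / 5162.944168 = -41.515517
y = (-146.558·3021.166982 − 7927.590940·-86.986) / 5162.944168 = 47.804746

x=-41.516 y=47.805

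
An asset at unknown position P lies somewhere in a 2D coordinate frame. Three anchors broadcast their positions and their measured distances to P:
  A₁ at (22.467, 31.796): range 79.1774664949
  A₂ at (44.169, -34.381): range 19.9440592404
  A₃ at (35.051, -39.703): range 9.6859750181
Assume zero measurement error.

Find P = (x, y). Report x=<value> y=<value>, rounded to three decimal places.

x=28.828 y=-47.126

eq1: (x − 22.467)² + (y − 31.796)² = 79.1774664949²
eq2: (x − 44.169)² + (y + 34.381)² = 19.9440592404²
eq3: (x − 35.051)² + (y + 39.703)² = 9.6859750181²
eq1−eq3, eq1−eq2 (x²,y² cancel):
  25.168·x − 142.998·y = 7464.402193
  43.404·x − 132.354·y = 7488.507719
det = 25.168·-132.354 − -142.998·43.404 = 2875.599720
x = (7464.402193·-132.354 − -142.998·7488.507719) / 2875.599720 = 28.828122
y = (25.168·7488.507719 − 7464.402193·43.404) / 2875.599720 = -47.125526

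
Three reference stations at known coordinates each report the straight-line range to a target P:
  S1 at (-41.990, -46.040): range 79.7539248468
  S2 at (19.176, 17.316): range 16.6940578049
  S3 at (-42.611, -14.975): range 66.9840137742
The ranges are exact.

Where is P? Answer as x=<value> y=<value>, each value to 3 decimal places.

x=22.453 y=0.947

eq1: (x + 41.990)² + (y + 46.040)² = 79.7539248468²
eq2: (x − 19.176)² + (y − 17.316)² = 16.6940578049²
eq3: (x + 42.611)² + (y + 14.975)² = 66.9840137742²
eq3−eq2, eq3−eq1 (x²,y² cancel):
  123.574·x + 64.582·y = 2835.781421
  1.242·x − 62.130·y = -30.936673
det = 123.574·-62.130 − 64.582·1.242 = -7757.863464
x = (2835.781421·-62.130 − 64.582·-30.936673) / -7757.863464 = 22.453237
y = (123.574·-30.936673 − 2835.781421·1.242) / -7757.863464 = 0.946782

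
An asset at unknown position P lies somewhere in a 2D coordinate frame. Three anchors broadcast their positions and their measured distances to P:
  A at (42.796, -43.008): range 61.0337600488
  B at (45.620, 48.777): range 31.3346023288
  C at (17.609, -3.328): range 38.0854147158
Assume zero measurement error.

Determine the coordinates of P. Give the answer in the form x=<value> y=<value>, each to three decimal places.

eq1: (x − 42.796)² + (y + 43.008)² = 61.0337600488²
eq2: (x − 45.620)² + (y − 48.777)² = 31.3346023288²
eq3: (x − 17.609)² + (y + 3.328)² = 38.0854147158²
eq3−eq2, eq3−eq1 (x²,y² cancel):
  56.022·x + 104.210·y = 4607.869175
  50.374·x − 79.360·y = 1085.412163
det = 56.022·-79.360 − 104.210·50.374 = -9695.380460
x = (4607.869175·-79.360 − 104.210·1085.412163) / -9695.380460 = 49.383446
y = (56.022·1085.412163 − 4607.869175·50.374) / -9695.380460 = 17.669223

x=49.383 y=17.669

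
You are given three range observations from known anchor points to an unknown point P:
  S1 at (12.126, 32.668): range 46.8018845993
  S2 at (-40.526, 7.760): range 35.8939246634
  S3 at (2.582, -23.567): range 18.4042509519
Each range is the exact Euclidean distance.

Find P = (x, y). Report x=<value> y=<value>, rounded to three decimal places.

x=-8.870 y=-9.160

eq1: (x − 12.126)² + (y − 32.668)² = 46.8018845993²
eq2: (x + 40.526)² + (y − 7.760)² = 35.8939246634²
eq3: (x − 2.582)² + (y + 23.567)² = 18.4042509519²
eq3−eq2, eq3−eq1 (x²,y² cancel):
  -86.216·x + 62.654·y = 190.846688
  19.088·x + 112.470·y = -1199.532062
det = -86.216·112.470 − 62.654·19.088 = -10892.653072
x = (190.846688·112.470 − 62.654·-1199.532062) / -10892.653072 = -8.870200
y = (-86.216·-1199.532062 − 190.846688·19.088) / -10892.653072 = -9.159933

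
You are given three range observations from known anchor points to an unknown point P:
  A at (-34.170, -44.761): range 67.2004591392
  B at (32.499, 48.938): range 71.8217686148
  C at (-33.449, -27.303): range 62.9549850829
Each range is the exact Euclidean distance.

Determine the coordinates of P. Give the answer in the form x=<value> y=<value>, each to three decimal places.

x=29.346 y=-22.815

eq1: (x + 34.170)² + (y + 44.761)² = 67.2004591392²
eq2: (x − 32.499)² + (y − 48.938)² = 71.8217686148²
eq3: (x + 33.449)² + (y + 27.303)² = 62.9549850829²
eq1−eq3, eq1−eq2 (x²,y² cancel):
  1.442·x + 34.916·y = -754.275049
  133.338·x + 187.398·y = -362.487914
det = 1.442·187.398 − 34.916·133.338 = -4385.401692
x = (-754.275049·187.398 − 34.916·-362.487914) / -4385.401692 = 29.345774
y = (1.442·-362.487914 − -754.275049·133.338) / -4385.401692 = -22.814516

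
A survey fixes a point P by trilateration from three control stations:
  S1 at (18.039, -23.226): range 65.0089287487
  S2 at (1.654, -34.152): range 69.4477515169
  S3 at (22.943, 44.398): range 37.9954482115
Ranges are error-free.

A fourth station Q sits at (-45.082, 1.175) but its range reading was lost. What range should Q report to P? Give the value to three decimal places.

eq1: (x − 18.039)² + (y + 23.226)² = 65.0089287487²
eq2: (x − 1.654)² + (y + 34.152)² = 69.4477515169²
eq3: (x − 22.943)² + (y − 44.398)² = 37.9954482115²
eq2−eq3, eq2−eq1 (x²,y² cancel):
  42.578·x + 157.100·y = 4707.804939
  32.770·x + 21.852·y = 292.587151
det = 42.578·21.852 − 157.100·32.770 = -4217.752544
x = (4707.804939·21.852 − 157.100·292.587151) / -4217.752544 = -13.492852
y = (42.578·292.587151 − 4707.804939·32.770) / -4217.752544 = 33.623829
|P − Q| = √((-13.492852 − -45.082)² + (33.623829 − 1.175)²) = 45.285768

45.286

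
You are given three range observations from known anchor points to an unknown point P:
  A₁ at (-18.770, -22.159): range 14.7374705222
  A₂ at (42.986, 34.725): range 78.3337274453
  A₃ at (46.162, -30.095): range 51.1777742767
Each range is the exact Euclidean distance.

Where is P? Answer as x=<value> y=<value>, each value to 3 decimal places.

eq1: (x + 18.770)² + (y + 22.159)² = 14.7374705222²
eq2: (x − 42.986)² + (y − 34.725)² = 78.3337274453²
eq3: (x − 46.162)² + (y + 30.095)² = 51.1777742767²
eq1−eq2, eq1−eq3 (x²,y² cancel):
  123.512·x + 113.768·y = -3708.692178
  129.864·x − 15.872·y = -208.666455
det = 123.512·-15.872 − 113.768·129.864 = -16734.750016
x = (-3708.692178·-15.872 − 113.768·-208.666455) / -16734.750016 = -4.936072
y = (123.512·-208.666455 − -3708.692178·129.864) / -16734.750016 = -27.239892

x=-4.936 y=-27.240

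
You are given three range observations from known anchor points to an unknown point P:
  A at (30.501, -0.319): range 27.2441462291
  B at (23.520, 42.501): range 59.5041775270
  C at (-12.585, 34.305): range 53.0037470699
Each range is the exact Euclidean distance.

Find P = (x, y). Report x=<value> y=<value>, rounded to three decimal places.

x=7.413 y=-14.782

eq1: (x − 30.501)² + (y + 0.319)² = 27.2441462291²
eq2: (x − 23.520)² + (y − 42.501)² = 59.5041775270²
eq3: (x + 12.585)² + (y − 34.305)² = 53.0037470699²
eq3−eq1, eq3−eq2 (x²,y² cancel):
  86.172·x − 69.248·y = 1662.351212
  72.210·x + 16.392·y = 292.960211
det = 86.172·16.392 − -69.248·72.210 = 6412.929504
x = (1662.351212·16.392 − -69.248·292.960211) / 6412.929504 = 7.412551
y = (86.172·292.960211 − 1662.351212·72.210) / 6412.929504 = -14.781609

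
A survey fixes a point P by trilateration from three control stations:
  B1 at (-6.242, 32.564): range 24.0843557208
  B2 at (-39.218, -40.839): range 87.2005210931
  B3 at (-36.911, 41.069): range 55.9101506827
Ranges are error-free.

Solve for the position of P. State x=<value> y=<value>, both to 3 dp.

x=16.903 y=25.902

eq1: (x + 6.242)² + (y − 32.564)² = 24.0843557208²
eq2: (x + 39.218)² + (y + 40.839)² = 87.2005210931²
eq3: (x + 36.911)² + (y − 41.069)² = 55.9101506827²
eq1−eq3, eq1−eq2 (x²,y² cancel):
  -61.338·x + 17.010·y = -596.180737
  -65.952·x − 146.806·y = -4917.375903
det = -61.338·-146.806 − 17.010·-65.952 = 10126.629948
x = (-596.180737·-146.806 − 17.010·-4917.375903) / 10126.629948 = 16.902708
y = (-61.338·-4917.375903 − -596.180737·-65.952) / 10126.629948 = 25.902269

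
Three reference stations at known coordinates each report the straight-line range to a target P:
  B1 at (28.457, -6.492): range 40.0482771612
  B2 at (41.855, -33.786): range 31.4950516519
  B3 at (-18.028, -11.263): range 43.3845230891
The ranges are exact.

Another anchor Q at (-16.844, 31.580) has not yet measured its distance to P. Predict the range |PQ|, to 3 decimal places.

79.728

eq1: (x − 28.457)² + (y + 6.492)² = 40.0482771612²
eq2: (x − 41.855)² + (y + 33.786)² = 31.4950516519²
eq3: (x + 18.028)² + (y + 11.263)² = 43.3845230891²
eq3−eq2, eq3−eq1 (x²,y² cancel):
  119.766·x − 45.046·y = 3331.749433
  92.970·x + 9.542·y = 678.435300
det = 119.766·9.542 − -45.046·92.970 = 5330.733792
x = (3331.749433·9.542 − -45.046·678.435300) / 5330.733792 = 11.696767
y = (119.766·678.435300 − 3331.749433·92.970) / 5330.733792 = -42.864505
|P − Q| = √((11.696767 − -16.844)² + (-42.864505 − 31.580)²) = 79.728035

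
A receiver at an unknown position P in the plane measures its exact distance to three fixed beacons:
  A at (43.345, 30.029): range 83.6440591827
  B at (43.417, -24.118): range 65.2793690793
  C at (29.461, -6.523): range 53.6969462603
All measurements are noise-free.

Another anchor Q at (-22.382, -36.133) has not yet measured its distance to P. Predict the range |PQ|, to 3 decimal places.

eq1: (x − 43.345)² + (y − 30.029)² = 83.6440591827²
eq2: (x − 43.417)² + (y + 24.118)² = 65.2793690793²
eq3: (x − 29.461)² + (y + 6.523)² = 53.6969462603²
eq2−eq1, eq2−eq3 (x²,y² cancel):
  -0.144·x + 108.294·y = -2421.116556
  -27.912·x + 35.190·y = -178.179773
det = -0.144·35.190 − 108.294·-27.912 = 3017.634768
x = (-2421.116556·35.190 − 108.294·-178.179773) / 3017.634768 = -21.839386
y = (-0.144·-178.179773 − -2421.116556·-27.912) / 3017.634768 = -22.385926
|P − Q| = √((-21.839386 − -22.382)² + (-22.385926 − -36.133)²) = 13.757779

13.758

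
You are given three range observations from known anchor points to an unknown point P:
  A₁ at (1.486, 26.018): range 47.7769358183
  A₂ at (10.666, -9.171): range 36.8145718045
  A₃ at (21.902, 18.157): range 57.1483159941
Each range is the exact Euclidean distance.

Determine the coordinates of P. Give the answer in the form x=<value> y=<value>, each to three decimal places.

eq1: (x − 1.486)² + (y − 26.018)² = 47.7769358183²
eq2: (x − 10.666)² + (y + 9.171)² = 36.8145718045²
eq3: (x − 21.902)² + (y − 18.157)² = 57.1483159941²
eq1−eq2, eq1−eq3 (x²,y² cancel):
  18.360·x − 70.378·y = 446.049176
  40.832·x − 15.722·y = -853.064692
det = 18.360·-15.722 − -70.378·40.832 = 2585.018576
x = (446.049176·-15.722 − -70.378·-853.064692) / 2585.018576 = -25.937830
y = (18.360·-853.064692 − 446.049176·40.832) / 2585.018576 = -13.104489

x=-25.938 y=-13.104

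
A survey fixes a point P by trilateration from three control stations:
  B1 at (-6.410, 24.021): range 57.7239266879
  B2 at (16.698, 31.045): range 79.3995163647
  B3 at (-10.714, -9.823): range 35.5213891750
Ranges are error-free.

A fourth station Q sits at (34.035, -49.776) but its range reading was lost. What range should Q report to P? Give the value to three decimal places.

eq1: (x + 6.410)² + (y − 24.021)² = 57.7239266879²
eq2: (x − 16.698)² + (y − 31.045)² = 79.3995163647²
eq3: (x + 10.714)² + (y + 9.823)² = 35.5213891750²
eq3−eq2, eq3−eq1 (x²,y² cancel):
  54.824·x + 81.736·y = -4011.180006
  8.608·x + 67.688·y = -1663.467207
det = 54.824·67.688 − 81.736·8.608 = 3007.343424
x = (-4011.180006·67.688 − 81.736·-1663.467207) / 3007.343424 = -45.070874
y = (54.824·-1663.467207 − -4011.180006·8.608) / 3007.343424 = -18.843770
|P − Q| = √((-45.070874 − 34.035)² + (-18.843770 − -49.776)²) = 84.938461

84.938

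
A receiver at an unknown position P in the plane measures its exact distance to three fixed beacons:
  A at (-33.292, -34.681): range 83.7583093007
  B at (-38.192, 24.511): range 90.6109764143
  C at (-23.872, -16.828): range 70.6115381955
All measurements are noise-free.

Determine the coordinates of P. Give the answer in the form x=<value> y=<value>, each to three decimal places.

x=46.234 y=-8.392

eq1: (x + 33.292)² + (y + 34.681)² = 83.7583093007²
eq2: (x + 38.192)² + (y − 24.511)² = 90.6109764143²
eq3: (x + 23.872)² + (y + 16.828)² = 70.6115381955²
eq2−eq1, eq2−eq3 (x²,y² cancel):
  9.800·x − 118.384·y = 1446.605710
  28.640·x − 82.678·y = 2017.995703
det = 9.800·-82.678 − -118.384·28.640 = 2580.273360
x = (1446.605710·-82.678 − -118.384·2017.995703) / 2580.273360 = 46.233836
y = (9.800·2017.995703 − 1446.605710·28.640) / 2580.273360 = -8.392301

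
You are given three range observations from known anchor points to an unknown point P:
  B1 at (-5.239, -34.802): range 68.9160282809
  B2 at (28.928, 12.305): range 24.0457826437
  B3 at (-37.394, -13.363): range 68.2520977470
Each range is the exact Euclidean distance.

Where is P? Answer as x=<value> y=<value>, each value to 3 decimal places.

x=14.203 y=31.315

eq1: (x + 5.239)² + (y + 34.802)² = 68.9160282809²
eq2: (x − 28.928)² + (y − 12.305)² = 24.0457826437²
eq3: (x + 37.394)² + (y + 13.363)² = 68.2520977470²
eq1−eq2, eq1−eq3 (x²,y² cancel):
  68.334·x + 94.214·y = 3920.835175
  -64.310·x + 42.878·y = 429.324787
det = 68.334·42.878 − 94.214·-64.310 = 8988.927592
x = (3920.835175·42.878 − 94.214·429.324787) / 8988.927592 = 14.202936
y = (68.334·429.324787 − 3920.835175·-64.310) / 8988.927592 = 31.314791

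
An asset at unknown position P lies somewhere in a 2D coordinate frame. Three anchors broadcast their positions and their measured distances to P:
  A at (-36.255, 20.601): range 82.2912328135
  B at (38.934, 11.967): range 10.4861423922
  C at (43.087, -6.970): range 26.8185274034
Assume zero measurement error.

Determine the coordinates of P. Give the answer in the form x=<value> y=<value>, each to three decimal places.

x=46.031 y=19.686

eq1: (x + 36.255)² + (y − 20.601)² = 82.2912328135²
eq2: (x − 38.934)² + (y − 11.967)² = 10.4861423922²
eq3: (x − 43.087)² + (y + 6.970)² = 26.8185274034²
eq2−eq3, eq2−eq1 (x²,y² cancel):
  8.306·x − 37.874·y = -363.269206
  -150.378·x + 17.268·y = -6582.127035
det = 8.306·17.268 − -37.874·-150.378 = -5551.988364
x = (-363.269206·17.268 − -37.874·-6582.127035) / -5551.988364 = 46.031151
y = (8.306·-6582.127035 − -363.269206·-150.378) / -5551.988364 = 19.686432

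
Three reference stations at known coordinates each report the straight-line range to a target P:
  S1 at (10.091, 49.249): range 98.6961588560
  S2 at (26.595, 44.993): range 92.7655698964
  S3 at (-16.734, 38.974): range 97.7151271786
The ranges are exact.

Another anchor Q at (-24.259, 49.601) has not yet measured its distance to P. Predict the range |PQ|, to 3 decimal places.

110.628

eq1: (x − 10.091)² + (y − 49.249)² = 98.6961588560²
eq2: (x − 26.595)² + (y − 44.993)² = 92.7655698964²
eq3: (x + 16.734)² + (y − 38.974)² = 97.7151271786²
eq2−eq1, eq2−eq3 (x²,y² cancel):
  -33.008·x + 8.512·y = -1339.852607
  -86.658·x − 12.038·y = -1875.459763
det = -33.008·-12.038 − 8.512·-86.658 = 1134.983200
x = (-1339.852607·-12.038 − 8.512·-1875.459763) / 1134.983200 = 28.276242
y = (-33.008·-1875.459763 − -1339.852607·-86.658) / 1134.983200 = -47.757334
|P − Q| = √((28.276242 − -24.259)² + (-47.757334 − 49.601)²) = 110.628191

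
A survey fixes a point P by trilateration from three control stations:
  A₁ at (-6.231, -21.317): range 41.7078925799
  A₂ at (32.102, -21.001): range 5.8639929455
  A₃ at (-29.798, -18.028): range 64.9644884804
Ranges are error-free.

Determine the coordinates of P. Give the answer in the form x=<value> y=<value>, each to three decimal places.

x=35.134 y=-15.982

eq1: (x + 6.231)² + (y + 21.317)² = 41.7078925799²
eq2: (x − 32.102)² + (y + 21.001)² = 5.8639929455²
eq3: (x + 29.798)² + (y + 18.028)² = 64.9644884804²
eq1−eq2, eq1−eq3 (x²,y² cancel):
  76.666·x + 0.632·y = 2683.502445
  -47.134·x + 6.578·y = -1761.146722
det = 76.666·6.578 − 0.632·-47.134 = 534.097636
x = (2683.502445·6.578 − 0.632·-1761.146722) / 534.097636 = 35.134257
y = (76.666·-1761.146722 − 2683.502445·-47.134) / 534.097636 = -15.981854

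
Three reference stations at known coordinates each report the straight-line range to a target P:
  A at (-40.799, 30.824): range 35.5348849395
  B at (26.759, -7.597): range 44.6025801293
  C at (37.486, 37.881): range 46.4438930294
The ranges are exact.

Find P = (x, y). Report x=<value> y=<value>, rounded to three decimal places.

eq1: (x + 40.799)² + (y − 30.824)² = 35.5348849395²
eq2: (x − 26.759)² + (y + 7.597)² = 44.6025801293²
eq3: (x − 37.486)² + (y − 37.881)² = 46.4438930294²
eq2−eq3, eq2−eq1 (x²,y² cancel):
  21.454·x + 90.956·y = 1898.766821
  -135.116·x + 76.842·y = 2567.580994
det = 21.454·76.842 − 90.956·-135.116 = 13938.179164
x = (1898.766821·76.842 − 90.956·2567.580994) / 13938.179164 = -6.287181
y = (21.454·2567.580994 − 1898.766821·-135.116) / 13938.179164 = 22.358635

x=-6.287 y=22.359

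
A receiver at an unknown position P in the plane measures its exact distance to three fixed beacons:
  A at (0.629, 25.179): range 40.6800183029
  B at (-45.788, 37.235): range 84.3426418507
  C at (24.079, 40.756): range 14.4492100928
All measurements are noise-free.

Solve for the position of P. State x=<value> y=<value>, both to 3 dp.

x=38.509 y=40.010

eq1: (x − 0.629)² + (y − 25.179)² = 40.6800183029²
eq2: (x + 45.788)² + (y − 37.235)² = 84.3426418507²
eq3: (x − 24.079)² + (y − 40.756)² = 14.4492100928²
eq3−eq2, eq3−eq1 (x²,y² cancel):
  -139.734·x − 7.042·y = -5662.765170
  -46.900·x − 31.154·y = -3052.556312
det = -139.734·-31.154 − -7.042·-46.900 = 4023.003236
x = (-5662.765170·-31.154 − -7.042·-3052.556312) / 4023.003236 = 38.508963
y = (-139.734·-3052.556312 − -5662.765170·-46.900) / 4023.003236 = 40.010462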